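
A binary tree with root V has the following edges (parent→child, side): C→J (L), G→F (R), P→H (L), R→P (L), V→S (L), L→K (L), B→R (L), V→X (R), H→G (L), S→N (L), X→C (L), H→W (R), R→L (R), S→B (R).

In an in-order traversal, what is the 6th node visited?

W

In-order visits the left subtree, then the node, then the right subtree.
At V: go left to S.
  At S: go left to N.
    N is a leaf — visit N.
  Visit S.
  At S: go right to B.
    At B: go left to R.
      At R: go left to P.
        At P: go left to H.
          At H: go left to G.
            At G: no left child.
            Visit G.
            At G: go right to F.
              F is a leaf — visit F.
          Visit H.
          At H: go right to W.
            W is a leaf — visit W.
        Visit P.
        At P: no right child.
      Visit R.
      At R: go right to L.
        At L: go left to K.
          K is a leaf — visit K.
        Visit L.
        At L: no right child.
    Visit B.
    At B: no right child.
Visit V.
At V: go right to X.
  At X: go left to C.
    At C: go left to J.
      J is a leaf — visit J.
    Visit C.
    At C: no right child.
  Visit X.
  At X: no right child.
Full in-order sequence: N, S, G, F, H, W, P, R, K, L, B, V, J, C, X.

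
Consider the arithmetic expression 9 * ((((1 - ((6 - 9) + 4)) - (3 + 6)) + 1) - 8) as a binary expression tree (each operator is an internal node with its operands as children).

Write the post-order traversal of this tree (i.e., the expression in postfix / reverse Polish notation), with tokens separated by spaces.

Post-order on an expression tree gives postfix notation: for each operator, emit left operand, right operand, then the operator.

9 1 6 9 - 4 + - 3 6 + - 1 + 8 - *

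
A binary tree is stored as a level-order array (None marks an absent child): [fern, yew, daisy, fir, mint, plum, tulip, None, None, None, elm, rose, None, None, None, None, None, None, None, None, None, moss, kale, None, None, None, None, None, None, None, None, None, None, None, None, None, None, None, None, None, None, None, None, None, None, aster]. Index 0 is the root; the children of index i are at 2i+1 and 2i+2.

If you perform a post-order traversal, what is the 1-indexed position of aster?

Post-order visits the left subtree, then the right subtree, then the node.
At fern: go left to yew.
  At yew: go left to fir.
    fir is a leaf — visit fir.
  At yew: go right to mint.
    At mint: no left child.
    At mint: go right to elm.
      At elm: go left to moss.
        moss is a leaf — visit moss.
      At elm: go right to kale.
        At kale: go left to aster.
          aster is a leaf — visit aster.
        At kale: no right child.
        Visit kale.
      Visit elm.
    Visit mint.
  Visit yew.
At fern: go right to daisy.
  At daisy: go left to plum.
    At plum: go left to rose.
      rose is a leaf — visit rose.
    At plum: no right child.
    Visit plum.
  At daisy: go right to tulip.
    tulip is a leaf — visit tulip.
  Visit daisy.
Visit fern.
Full post-order sequence: fir, moss, aster, kale, elm, mint, yew, rose, plum, tulip, daisy, fern.

3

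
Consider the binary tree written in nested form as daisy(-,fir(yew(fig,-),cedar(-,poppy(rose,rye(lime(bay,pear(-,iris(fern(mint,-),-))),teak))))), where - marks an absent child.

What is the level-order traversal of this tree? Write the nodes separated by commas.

Level-order visits nodes level by level from the root, left to right within each level.
Level 0: daisy
Level 1: fir
Level 2: yew, cedar
Level 3: fig, poppy
Level 4: rose, rye
Level 5: lime, teak
Level 6: bay, pear
Level 7: iris
Level 8: fern
Level 9: mint

daisy, fir, yew, cedar, fig, poppy, rose, rye, lime, teak, bay, pear, iris, fern, mint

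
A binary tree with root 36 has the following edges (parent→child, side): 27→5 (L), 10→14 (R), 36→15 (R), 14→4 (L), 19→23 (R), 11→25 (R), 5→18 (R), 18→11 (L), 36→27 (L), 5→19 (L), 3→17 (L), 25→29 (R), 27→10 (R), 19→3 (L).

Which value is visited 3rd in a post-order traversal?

Post-order visits the left subtree, then the right subtree, then the node.
At 36: go left to 27.
  At 27: go left to 5.
    At 5: go left to 19.
      At 19: go left to 3.
        At 3: go left to 17.
          17 is a leaf — visit 17.
        At 3: no right child.
        Visit 3.
      At 19: go right to 23.
        23 is a leaf — visit 23.
      Visit 19.
    At 5: go right to 18.
      At 18: go left to 11.
        At 11: no left child.
        At 11: go right to 25.
          At 25: no left child.
          At 25: go right to 29.
            29 is a leaf — visit 29.
          Visit 25.
        Visit 11.
      At 18: no right child.
      Visit 18.
    Visit 5.
  At 27: go right to 10.
    At 10: no left child.
    At 10: go right to 14.
      At 14: go left to 4.
        4 is a leaf — visit 4.
      At 14: no right child.
      Visit 14.
    Visit 10.
  Visit 27.
At 36: go right to 15.
  15 is a leaf — visit 15.
Visit 36.
Full post-order sequence: 17, 3, 23, 19, 29, 25, 11, 18, 5, 4, 14, 10, 27, 15, 36.

23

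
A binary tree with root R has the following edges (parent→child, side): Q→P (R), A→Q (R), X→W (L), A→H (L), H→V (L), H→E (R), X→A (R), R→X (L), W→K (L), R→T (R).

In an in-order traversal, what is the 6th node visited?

In-order visits the left subtree, then the node, then the right subtree.
At R: go left to X.
  At X: go left to W.
    At W: go left to K.
      K is a leaf — visit K.
    Visit W.
    At W: no right child.
  Visit X.
  At X: go right to A.
    At A: go left to H.
      At H: go left to V.
        V is a leaf — visit V.
      Visit H.
      At H: go right to E.
        E is a leaf — visit E.
    Visit A.
    At A: go right to Q.
      At Q: no left child.
      Visit Q.
      At Q: go right to P.
        P is a leaf — visit P.
Visit R.
At R: go right to T.
  T is a leaf — visit T.
Full in-order sequence: K, W, X, V, H, E, A, Q, P, R, T.

E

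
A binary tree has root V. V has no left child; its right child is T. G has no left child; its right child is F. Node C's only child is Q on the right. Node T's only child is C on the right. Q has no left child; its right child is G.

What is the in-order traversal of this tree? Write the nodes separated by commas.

In-order visits the left subtree, then the node, then the right subtree.
At V: no left child.
Visit V.
At V: go right to T.
  At T: no left child.
  Visit T.
  At T: go right to C.
    At C: no left child.
    Visit C.
    At C: go right to Q.
      At Q: no left child.
      Visit Q.
      At Q: go right to G.
        At G: no left child.
        Visit G.
        At G: go right to F.
          F is a leaf — visit F.

V, T, C, Q, G, F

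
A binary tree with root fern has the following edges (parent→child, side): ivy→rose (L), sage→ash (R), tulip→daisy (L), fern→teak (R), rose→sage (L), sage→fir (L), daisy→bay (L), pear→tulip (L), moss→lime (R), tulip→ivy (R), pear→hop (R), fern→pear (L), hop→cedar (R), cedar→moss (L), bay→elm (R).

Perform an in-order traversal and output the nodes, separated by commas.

bay, elm, daisy, tulip, fir, sage, ash, rose, ivy, pear, hop, moss, lime, cedar, fern, teak

In-order visits the left subtree, then the node, then the right subtree.
At fern: go left to pear.
  At pear: go left to tulip.
    At tulip: go left to daisy.
      At daisy: go left to bay.
        At bay: no left child.
        Visit bay.
        At bay: go right to elm.
          elm is a leaf — visit elm.
      Visit daisy.
      At daisy: no right child.
    Visit tulip.
    At tulip: go right to ivy.
      At ivy: go left to rose.
        At rose: go left to sage.
          At sage: go left to fir.
            fir is a leaf — visit fir.
          Visit sage.
          At sage: go right to ash.
            ash is a leaf — visit ash.
        Visit rose.
        At rose: no right child.
      Visit ivy.
      At ivy: no right child.
  Visit pear.
  At pear: go right to hop.
    At hop: no left child.
    Visit hop.
    At hop: go right to cedar.
      At cedar: go left to moss.
        At moss: no left child.
        Visit moss.
        At moss: go right to lime.
          lime is a leaf — visit lime.
      Visit cedar.
      At cedar: no right child.
Visit fern.
At fern: go right to teak.
  teak is a leaf — visit teak.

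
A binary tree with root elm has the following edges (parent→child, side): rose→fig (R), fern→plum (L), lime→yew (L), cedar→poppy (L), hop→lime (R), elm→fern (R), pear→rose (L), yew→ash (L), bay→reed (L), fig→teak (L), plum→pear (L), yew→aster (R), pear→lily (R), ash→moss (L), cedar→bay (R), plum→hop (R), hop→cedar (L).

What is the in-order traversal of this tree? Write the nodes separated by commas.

In-order visits the left subtree, then the node, then the right subtree.
At elm: no left child.
Visit elm.
At elm: go right to fern.
  At fern: go left to plum.
    At plum: go left to pear.
      At pear: go left to rose.
        At rose: no left child.
        Visit rose.
        At rose: go right to fig.
          At fig: go left to teak.
            teak is a leaf — visit teak.
          Visit fig.
          At fig: no right child.
      Visit pear.
      At pear: go right to lily.
        lily is a leaf — visit lily.
    Visit plum.
    At plum: go right to hop.
      At hop: go left to cedar.
        At cedar: go left to poppy.
          poppy is a leaf — visit poppy.
        Visit cedar.
        At cedar: go right to bay.
          At bay: go left to reed.
            reed is a leaf — visit reed.
          Visit bay.
          At bay: no right child.
      Visit hop.
      At hop: go right to lime.
        At lime: go left to yew.
          At yew: go left to ash.
            At ash: go left to moss.
              moss is a leaf — visit moss.
            Visit ash.
            At ash: no right child.
          Visit yew.
          At yew: go right to aster.
            aster is a leaf — visit aster.
        Visit lime.
        At lime: no right child.
  Visit fern.
  At fern: no right child.

elm, rose, teak, fig, pear, lily, plum, poppy, cedar, reed, bay, hop, moss, ash, yew, aster, lime, fern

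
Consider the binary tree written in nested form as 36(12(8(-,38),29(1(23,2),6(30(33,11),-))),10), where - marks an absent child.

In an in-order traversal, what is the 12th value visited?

In-order visits the left subtree, then the node, then the right subtree.
At 36: go left to 12.
  At 12: go left to 8.
    At 8: no left child.
    Visit 8.
    At 8: go right to 38.
      38 is a leaf — visit 38.
  Visit 12.
  At 12: go right to 29.
    At 29: go left to 1.
      At 1: go left to 23.
        23 is a leaf — visit 23.
      Visit 1.
      At 1: go right to 2.
        2 is a leaf — visit 2.
    Visit 29.
    At 29: go right to 6.
      At 6: go left to 30.
        At 30: go left to 33.
          33 is a leaf — visit 33.
        Visit 30.
        At 30: go right to 11.
          11 is a leaf — visit 11.
      Visit 6.
      At 6: no right child.
Visit 36.
At 36: go right to 10.
  10 is a leaf — visit 10.
Full in-order sequence: 8, 38, 12, 23, 1, 2, 29, 33, 30, 11, 6, 36, 10.

36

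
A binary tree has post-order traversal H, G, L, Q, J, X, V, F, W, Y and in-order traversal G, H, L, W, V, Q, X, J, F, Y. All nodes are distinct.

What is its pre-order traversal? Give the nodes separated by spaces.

Y W L G H F V X Q J

The last element of post-order is the root; it splits in-order into left and right subtrees.
Root Y: left subtree has 9 nodes {G, H, L, W, V, Q, X, J, F}, right has 0 { }.
  Root W: left subtree has 3 nodes {G, H, L}, right has 5 {V, Q, X, J, F}.
    Root L: left subtree has 2 nodes {G, H}, right has 0 { }.
      Root G: left subtree has 0 nodes { }, right has 1 {H}.
    Root F: left subtree has 4 nodes {V, Q, X, J}, right has 0 { }.
      Root V: left subtree has 0 nodes { }, right has 3 {Q, X, J}.
        Root X: left subtree has 1 node {Q}, right has 1 {J}.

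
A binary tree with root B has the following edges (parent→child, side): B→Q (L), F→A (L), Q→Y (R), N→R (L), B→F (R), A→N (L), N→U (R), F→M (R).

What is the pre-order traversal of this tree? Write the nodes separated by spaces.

B Q Y F A N R U M

Pre-order visits the node, then its left subtree, then its right subtree.
Visit B.
At B: go left to Q.
  Visit Q.
  At Q: no left child.
  At Q: go right to Y.
    Y is a leaf — visit Y.
At B: go right to F.
  Visit F.
  At F: go left to A.
    Visit A.
    At A: go left to N.
      Visit N.
      At N: go left to R.
        R is a leaf — visit R.
      At N: go right to U.
        U is a leaf — visit U.
    At A: no right child.
  At F: go right to M.
    M is a leaf — visit M.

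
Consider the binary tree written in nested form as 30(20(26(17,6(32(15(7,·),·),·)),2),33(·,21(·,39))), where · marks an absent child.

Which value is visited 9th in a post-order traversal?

Post-order visits the left subtree, then the right subtree, then the node.
At 30: go left to 20.
  At 20: go left to 26.
    At 26: go left to 17.
      17 is a leaf — visit 17.
    At 26: go right to 6.
      At 6: go left to 32.
        At 32: go left to 15.
          At 15: go left to 7.
            7 is a leaf — visit 7.
          At 15: no right child.
          Visit 15.
        At 32: no right child.
        Visit 32.
      At 6: no right child.
      Visit 6.
    Visit 26.
  At 20: go right to 2.
    2 is a leaf — visit 2.
  Visit 20.
At 30: go right to 33.
  At 33: no left child.
  At 33: go right to 21.
    At 21: no left child.
    At 21: go right to 39.
      39 is a leaf — visit 39.
    Visit 21.
  Visit 33.
Visit 30.
Full post-order sequence: 17, 7, 15, 32, 6, 26, 2, 20, 39, 21, 33, 30.

39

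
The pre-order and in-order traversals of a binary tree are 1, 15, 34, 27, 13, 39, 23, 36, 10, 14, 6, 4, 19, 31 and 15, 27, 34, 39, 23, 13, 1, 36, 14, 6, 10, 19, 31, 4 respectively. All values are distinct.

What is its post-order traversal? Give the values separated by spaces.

The first element of pre-order is the root; it splits in-order into left and right subtrees.
Root 1: left subtree has 6 nodes {15, 27, 34, 39, 23, 13}, right has 7 {36, 14, 6, 10, 19, 31, 4}.
  Root 15: left subtree has 0 nodes { }, right has 5 {27, 34, 39, 23, 13}.
    Root 34: left subtree has 1 node {27}, right has 3 {39, 23, 13}.
      Root 13: left subtree has 2 nodes {39, 23}, right has 0 { }.
        Root 39: left subtree has 0 nodes { }, right has 1 {23}.
  Root 36: left subtree has 0 nodes { }, right has 6 {14, 6, 10, 19, 31, 4}.
    Root 10: left subtree has 2 nodes {14, 6}, right has 3 {19, 31, 4}.
      Root 14: left subtree has 0 nodes { }, right has 1 {6}.
      Root 4: left subtree has 2 nodes {19, 31}, right has 0 { }.
        Root 19: left subtree has 0 nodes { }, right has 1 {31}.

27 23 39 13 34 15 6 14 31 19 4 10 36 1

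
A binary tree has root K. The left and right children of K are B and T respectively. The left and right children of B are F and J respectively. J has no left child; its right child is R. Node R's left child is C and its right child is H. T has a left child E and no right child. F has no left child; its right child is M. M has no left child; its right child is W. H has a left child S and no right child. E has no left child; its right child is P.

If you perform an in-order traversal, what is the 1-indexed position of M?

2

In-order visits the left subtree, then the node, then the right subtree.
At K: go left to B.
  At B: go left to F.
    At F: no left child.
    Visit F.
    At F: go right to M.
      At M: no left child.
      Visit M.
      At M: go right to W.
        W is a leaf — visit W.
  Visit B.
  At B: go right to J.
    At J: no left child.
    Visit J.
    At J: go right to R.
      At R: go left to C.
        C is a leaf — visit C.
      Visit R.
      At R: go right to H.
        At H: go left to S.
          S is a leaf — visit S.
        Visit H.
        At H: no right child.
Visit K.
At K: go right to T.
  At T: go left to E.
    At E: no left child.
    Visit E.
    At E: go right to P.
      P is a leaf — visit P.
  Visit T.
  At T: no right child.
Full in-order sequence: F, M, W, B, J, C, R, S, H, K, E, P, T.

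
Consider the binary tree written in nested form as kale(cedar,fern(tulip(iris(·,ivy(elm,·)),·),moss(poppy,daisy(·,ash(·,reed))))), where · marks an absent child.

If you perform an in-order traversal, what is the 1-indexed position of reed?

12

In-order visits the left subtree, then the node, then the right subtree.
At kale: go left to cedar.
  cedar is a leaf — visit cedar.
Visit kale.
At kale: go right to fern.
  At fern: go left to tulip.
    At tulip: go left to iris.
      At iris: no left child.
      Visit iris.
      At iris: go right to ivy.
        At ivy: go left to elm.
          elm is a leaf — visit elm.
        Visit ivy.
        At ivy: no right child.
    Visit tulip.
    At tulip: no right child.
  Visit fern.
  At fern: go right to moss.
    At moss: go left to poppy.
      poppy is a leaf — visit poppy.
    Visit moss.
    At moss: go right to daisy.
      At daisy: no left child.
      Visit daisy.
      At daisy: go right to ash.
        At ash: no left child.
        Visit ash.
        At ash: go right to reed.
          reed is a leaf — visit reed.
Full in-order sequence: cedar, kale, iris, elm, ivy, tulip, fern, poppy, moss, daisy, ash, reed.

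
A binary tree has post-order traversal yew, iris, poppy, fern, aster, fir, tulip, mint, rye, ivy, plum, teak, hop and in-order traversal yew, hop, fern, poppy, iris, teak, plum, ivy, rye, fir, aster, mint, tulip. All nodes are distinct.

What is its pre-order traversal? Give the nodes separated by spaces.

The last element of post-order is the root; it splits in-order into left and right subtrees.
Root hop: left subtree has 1 node {yew}, right has 11 {fern, poppy, iris, teak, plum, ivy, rye, fir, aster, mint, tulip}.
  Root teak: left subtree has 3 nodes {fern, poppy, iris}, right has 7 {plum, ivy, rye, fir, aster, mint, tulip}.
    Root fern: left subtree has 0 nodes { }, right has 2 {poppy, iris}.
      Root poppy: left subtree has 0 nodes { }, right has 1 {iris}.
    Root plum: left subtree has 0 nodes { }, right has 6 {ivy, rye, fir, aster, mint, tulip}.
      Root ivy: left subtree has 0 nodes { }, right has 5 {rye, fir, aster, mint, tulip}.
        Root rye: left subtree has 0 nodes { }, right has 4 {fir, aster, mint, tulip}.
          Root mint: left subtree has 2 nodes {fir, aster}, right has 1 {tulip}.
            Root fir: left subtree has 0 nodes { }, right has 1 {aster}.

hop yew teak fern poppy iris plum ivy rye mint fir aster tulip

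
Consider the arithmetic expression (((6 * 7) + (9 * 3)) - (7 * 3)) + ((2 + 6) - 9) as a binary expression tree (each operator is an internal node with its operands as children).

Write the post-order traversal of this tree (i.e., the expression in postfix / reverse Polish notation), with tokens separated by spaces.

6 7 * 9 3 * + 7 3 * - 2 6 + 9 - +

Post-order on an expression tree gives postfix notation: for each operator, emit left operand, right operand, then the operator.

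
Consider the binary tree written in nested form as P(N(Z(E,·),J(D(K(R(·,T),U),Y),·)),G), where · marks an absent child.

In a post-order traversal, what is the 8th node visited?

Post-order visits the left subtree, then the right subtree, then the node.
At P: go left to N.
  At N: go left to Z.
    At Z: go left to E.
      E is a leaf — visit E.
    At Z: no right child.
    Visit Z.
  At N: go right to J.
    At J: go left to D.
      At D: go left to K.
        At K: go left to R.
          At R: no left child.
          At R: go right to T.
            T is a leaf — visit T.
          Visit R.
        At K: go right to U.
          U is a leaf — visit U.
        Visit K.
      At D: go right to Y.
        Y is a leaf — visit Y.
      Visit D.
    At J: no right child.
    Visit J.
  Visit N.
At P: go right to G.
  G is a leaf — visit G.
Visit P.
Full post-order sequence: E, Z, T, R, U, K, Y, D, J, N, G, P.

D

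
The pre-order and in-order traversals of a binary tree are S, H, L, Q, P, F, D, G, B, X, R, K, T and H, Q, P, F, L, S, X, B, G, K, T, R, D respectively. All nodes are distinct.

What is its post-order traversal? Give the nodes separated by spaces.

F P Q L H X B T K R G D S

The first element of pre-order is the root; it splits in-order into left and right subtrees.
Root S: left subtree has 5 nodes {H, Q, P, F, L}, right has 7 {X, B, G, K, T, R, D}.
  Root H: left subtree has 0 nodes { }, right has 4 {Q, P, F, L}.
    Root L: left subtree has 3 nodes {Q, P, F}, right has 0 { }.
      Root Q: left subtree has 0 nodes { }, right has 2 {P, F}.
        Root P: left subtree has 0 nodes { }, right has 1 {F}.
  Root D: left subtree has 6 nodes {X, B, G, K, T, R}, right has 0 { }.
    Root G: left subtree has 2 nodes {X, B}, right has 3 {K, T, R}.
      Root B: left subtree has 1 node {X}, right has 0 { }.
      Root R: left subtree has 2 nodes {K, T}, right has 0 { }.
        Root K: left subtree has 0 nodes { }, right has 1 {T}.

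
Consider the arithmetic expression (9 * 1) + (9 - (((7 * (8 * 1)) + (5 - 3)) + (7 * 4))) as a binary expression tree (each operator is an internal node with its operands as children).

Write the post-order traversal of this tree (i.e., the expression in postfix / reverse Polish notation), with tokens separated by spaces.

Post-order on an expression tree gives postfix notation: for each operator, emit left operand, right operand, then the operator.

9 1 * 9 7 8 1 * * 5 3 - + 7 4 * + - +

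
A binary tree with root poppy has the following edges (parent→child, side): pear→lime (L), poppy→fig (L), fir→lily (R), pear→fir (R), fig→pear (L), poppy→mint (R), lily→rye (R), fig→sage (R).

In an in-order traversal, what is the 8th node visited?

In-order visits the left subtree, then the node, then the right subtree.
At poppy: go left to fig.
  At fig: go left to pear.
    At pear: go left to lime.
      lime is a leaf — visit lime.
    Visit pear.
    At pear: go right to fir.
      At fir: no left child.
      Visit fir.
      At fir: go right to lily.
        At lily: no left child.
        Visit lily.
        At lily: go right to rye.
          rye is a leaf — visit rye.
  Visit fig.
  At fig: go right to sage.
    sage is a leaf — visit sage.
Visit poppy.
At poppy: go right to mint.
  mint is a leaf — visit mint.
Full in-order sequence: lime, pear, fir, lily, rye, fig, sage, poppy, mint.

poppy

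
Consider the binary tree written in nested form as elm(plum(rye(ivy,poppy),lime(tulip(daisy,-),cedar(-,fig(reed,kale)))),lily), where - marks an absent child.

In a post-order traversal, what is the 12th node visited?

lily

Post-order visits the left subtree, then the right subtree, then the node.
At elm: go left to plum.
  At plum: go left to rye.
    At rye: go left to ivy.
      ivy is a leaf — visit ivy.
    At rye: go right to poppy.
      poppy is a leaf — visit poppy.
    Visit rye.
  At plum: go right to lime.
    At lime: go left to tulip.
      At tulip: go left to daisy.
        daisy is a leaf — visit daisy.
      At tulip: no right child.
      Visit tulip.
    At lime: go right to cedar.
      At cedar: no left child.
      At cedar: go right to fig.
        At fig: go left to reed.
          reed is a leaf — visit reed.
        At fig: go right to kale.
          kale is a leaf — visit kale.
        Visit fig.
      Visit cedar.
    Visit lime.
  Visit plum.
At elm: go right to lily.
  lily is a leaf — visit lily.
Visit elm.
Full post-order sequence: ivy, poppy, rye, daisy, tulip, reed, kale, fig, cedar, lime, plum, lily, elm.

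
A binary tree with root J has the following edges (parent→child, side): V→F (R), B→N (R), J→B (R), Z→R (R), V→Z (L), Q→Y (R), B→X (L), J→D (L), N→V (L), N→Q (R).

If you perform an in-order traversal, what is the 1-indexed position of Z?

5

In-order visits the left subtree, then the node, then the right subtree.
At J: go left to D.
  D is a leaf — visit D.
Visit J.
At J: go right to B.
  At B: go left to X.
    X is a leaf — visit X.
  Visit B.
  At B: go right to N.
    At N: go left to V.
      At V: go left to Z.
        At Z: no left child.
        Visit Z.
        At Z: go right to R.
          R is a leaf — visit R.
      Visit V.
      At V: go right to F.
        F is a leaf — visit F.
    Visit N.
    At N: go right to Q.
      At Q: no left child.
      Visit Q.
      At Q: go right to Y.
        Y is a leaf — visit Y.
Full in-order sequence: D, J, X, B, Z, R, V, F, N, Q, Y.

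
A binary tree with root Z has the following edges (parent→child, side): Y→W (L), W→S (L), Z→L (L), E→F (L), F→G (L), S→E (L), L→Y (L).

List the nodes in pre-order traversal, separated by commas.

Pre-order visits the node, then its left subtree, then its right subtree.
Visit Z.
At Z: go left to L.
  Visit L.
  At L: go left to Y.
    Visit Y.
    At Y: go left to W.
      Visit W.
      At W: go left to S.
        Visit S.
        At S: go left to E.
          Visit E.
          At E: go left to F.
            Visit F.
            At F: go left to G.
              G is a leaf — visit G.
            At F: no right child.
          At E: no right child.
        At S: no right child.
      At W: no right child.
    At Y: no right child.
  At L: no right child.
At Z: no right child.

Z, L, Y, W, S, E, F, G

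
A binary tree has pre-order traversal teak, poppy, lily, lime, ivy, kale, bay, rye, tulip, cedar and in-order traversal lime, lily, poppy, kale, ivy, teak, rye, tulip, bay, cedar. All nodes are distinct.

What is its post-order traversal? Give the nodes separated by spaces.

The first element of pre-order is the root; it splits in-order into left and right subtrees.
Root teak: left subtree has 5 nodes {lime, lily, poppy, kale, ivy}, right has 4 {rye, tulip, bay, cedar}.
  Root poppy: left subtree has 2 nodes {lime, lily}, right has 2 {kale, ivy}.
    Root lily: left subtree has 1 node {lime}, right has 0 { }.
    Root ivy: left subtree has 1 node {kale}, right has 0 { }.
  Root bay: left subtree has 2 nodes {rye, tulip}, right has 1 {cedar}.
    Root rye: left subtree has 0 nodes { }, right has 1 {tulip}.

lime lily kale ivy poppy tulip rye cedar bay teak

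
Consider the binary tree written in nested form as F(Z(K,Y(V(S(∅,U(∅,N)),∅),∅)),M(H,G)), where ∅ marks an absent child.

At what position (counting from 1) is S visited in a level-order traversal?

Level-order visits nodes level by level from the root, left to right within each level.
Level 0: F
Level 1: Z, M
Level 2: K, Y, H, G
Level 3: V
Level 4: S
Level 5: U
Level 6: N
Full level-order sequence: F, Z, M, K, Y, H, G, V, S, U, N.

9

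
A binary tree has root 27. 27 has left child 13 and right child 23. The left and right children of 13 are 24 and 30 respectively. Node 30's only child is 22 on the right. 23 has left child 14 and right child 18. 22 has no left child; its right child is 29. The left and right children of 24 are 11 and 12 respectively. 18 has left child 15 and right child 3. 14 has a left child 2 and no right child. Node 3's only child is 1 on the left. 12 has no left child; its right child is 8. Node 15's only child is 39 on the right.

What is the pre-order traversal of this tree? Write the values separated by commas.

Pre-order visits the node, then its left subtree, then its right subtree.
Visit 27.
At 27: go left to 13.
  Visit 13.
  At 13: go left to 24.
    Visit 24.
    At 24: go left to 11.
      11 is a leaf — visit 11.
    At 24: go right to 12.
      Visit 12.
      At 12: no left child.
      At 12: go right to 8.
        8 is a leaf — visit 8.
  At 13: go right to 30.
    Visit 30.
    At 30: no left child.
    At 30: go right to 22.
      Visit 22.
      At 22: no left child.
      At 22: go right to 29.
        29 is a leaf — visit 29.
At 27: go right to 23.
  Visit 23.
  At 23: go left to 14.
    Visit 14.
    At 14: go left to 2.
      2 is a leaf — visit 2.
    At 14: no right child.
  At 23: go right to 18.
    Visit 18.
    At 18: go left to 15.
      Visit 15.
      At 15: no left child.
      At 15: go right to 39.
        39 is a leaf — visit 39.
    At 18: go right to 3.
      Visit 3.
      At 3: go left to 1.
        1 is a leaf — visit 1.
      At 3: no right child.

27, 13, 24, 11, 12, 8, 30, 22, 29, 23, 14, 2, 18, 15, 39, 3, 1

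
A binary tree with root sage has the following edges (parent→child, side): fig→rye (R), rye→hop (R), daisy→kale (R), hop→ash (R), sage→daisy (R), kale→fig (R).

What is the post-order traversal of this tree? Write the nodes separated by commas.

Post-order visits the left subtree, then the right subtree, then the node.
At sage: no left child.
At sage: go right to daisy.
  At daisy: no left child.
  At daisy: go right to kale.
    At kale: no left child.
    At kale: go right to fig.
      At fig: no left child.
      At fig: go right to rye.
        At rye: no left child.
        At rye: go right to hop.
          At hop: no left child.
          At hop: go right to ash.
            ash is a leaf — visit ash.
          Visit hop.
        Visit rye.
      Visit fig.
    Visit kale.
  Visit daisy.
Visit sage.

ash, hop, rye, fig, kale, daisy, sage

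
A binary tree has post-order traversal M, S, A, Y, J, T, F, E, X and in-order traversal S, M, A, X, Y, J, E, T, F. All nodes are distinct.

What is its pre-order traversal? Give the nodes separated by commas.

The last element of post-order is the root; it splits in-order into left and right subtrees.
Root X: left subtree has 3 nodes {S, M, A}, right has 5 {Y, J, E, T, F}.
  Root A: left subtree has 2 nodes {S, M}, right has 0 { }.
    Root S: left subtree has 0 nodes { }, right has 1 {M}.
  Root E: left subtree has 2 nodes {Y, J}, right has 2 {T, F}.
    Root J: left subtree has 1 node {Y}, right has 0 { }.
    Root F: left subtree has 1 node {T}, right has 0 { }.

X, A, S, M, E, J, Y, F, T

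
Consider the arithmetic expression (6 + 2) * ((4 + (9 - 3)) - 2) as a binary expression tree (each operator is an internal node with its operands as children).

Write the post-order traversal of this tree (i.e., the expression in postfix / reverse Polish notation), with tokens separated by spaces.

Post-order on an expression tree gives postfix notation: for each operator, emit left operand, right operand, then the operator.

6 2 + 4 9 3 - + 2 - *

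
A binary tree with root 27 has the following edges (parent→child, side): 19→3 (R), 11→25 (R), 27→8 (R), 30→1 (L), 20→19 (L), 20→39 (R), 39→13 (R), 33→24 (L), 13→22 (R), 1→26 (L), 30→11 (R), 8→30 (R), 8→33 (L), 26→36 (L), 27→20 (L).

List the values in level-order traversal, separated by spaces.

27 20 8 19 39 33 30 3 13 24 1 11 22 26 25 36

Level-order visits nodes level by level from the root, left to right within each level.
Level 0: 27
Level 1: 20, 8
Level 2: 19, 39, 33, 30
Level 3: 3, 13, 24, 1, 11
Level 4: 22, 26, 25
Level 5: 36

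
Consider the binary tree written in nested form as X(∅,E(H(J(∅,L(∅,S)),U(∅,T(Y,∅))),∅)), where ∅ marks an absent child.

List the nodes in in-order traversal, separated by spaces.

In-order visits the left subtree, then the node, then the right subtree.
At X: no left child.
Visit X.
At X: go right to E.
  At E: go left to H.
    At H: go left to J.
      At J: no left child.
      Visit J.
      At J: go right to L.
        At L: no left child.
        Visit L.
        At L: go right to S.
          S is a leaf — visit S.
    Visit H.
    At H: go right to U.
      At U: no left child.
      Visit U.
      At U: go right to T.
        At T: go left to Y.
          Y is a leaf — visit Y.
        Visit T.
        At T: no right child.
  Visit E.
  At E: no right child.

X J L S H U Y T E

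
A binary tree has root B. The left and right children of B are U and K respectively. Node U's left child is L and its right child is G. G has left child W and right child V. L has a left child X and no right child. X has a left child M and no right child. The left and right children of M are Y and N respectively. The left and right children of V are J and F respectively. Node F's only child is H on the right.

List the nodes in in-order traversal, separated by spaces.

Y M N X L U W G J V F H B K

In-order visits the left subtree, then the node, then the right subtree.
At B: go left to U.
  At U: go left to L.
    At L: go left to X.
      At X: go left to M.
        At M: go left to Y.
          Y is a leaf — visit Y.
        Visit M.
        At M: go right to N.
          N is a leaf — visit N.
      Visit X.
      At X: no right child.
    Visit L.
    At L: no right child.
  Visit U.
  At U: go right to G.
    At G: go left to W.
      W is a leaf — visit W.
    Visit G.
    At G: go right to V.
      At V: go left to J.
        J is a leaf — visit J.
      Visit V.
      At V: go right to F.
        At F: no left child.
        Visit F.
        At F: go right to H.
          H is a leaf — visit H.
Visit B.
At B: go right to K.
  K is a leaf — visit K.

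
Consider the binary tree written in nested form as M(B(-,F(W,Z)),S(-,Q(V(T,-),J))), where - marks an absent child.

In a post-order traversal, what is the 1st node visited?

W

Post-order visits the left subtree, then the right subtree, then the node.
At M: go left to B.
  At B: no left child.
  At B: go right to F.
    At F: go left to W.
      W is a leaf — visit W.
    At F: go right to Z.
      Z is a leaf — visit Z.
    Visit F.
  Visit B.
At M: go right to S.
  At S: no left child.
  At S: go right to Q.
    At Q: go left to V.
      At V: go left to T.
        T is a leaf — visit T.
      At V: no right child.
      Visit V.
    At Q: go right to J.
      J is a leaf — visit J.
    Visit Q.
  Visit S.
Visit M.
Full post-order sequence: W, Z, F, B, T, V, J, Q, S, M.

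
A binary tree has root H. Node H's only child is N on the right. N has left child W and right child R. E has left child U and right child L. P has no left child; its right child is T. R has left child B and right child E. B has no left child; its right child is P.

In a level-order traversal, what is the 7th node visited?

Level-order visits nodes level by level from the root, left to right within each level.
Level 0: H
Level 1: N
Level 2: W, R
Level 3: B, E
Level 4: P, U, L
Level 5: T
Full level-order sequence: H, N, W, R, B, E, P, U, L, T.

P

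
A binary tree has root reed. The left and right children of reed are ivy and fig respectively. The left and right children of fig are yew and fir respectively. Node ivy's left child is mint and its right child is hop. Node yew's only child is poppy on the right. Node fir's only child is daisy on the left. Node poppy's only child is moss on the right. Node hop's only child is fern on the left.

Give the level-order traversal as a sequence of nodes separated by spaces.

Level-order visits nodes level by level from the root, left to right within each level.
Level 0: reed
Level 1: ivy, fig
Level 2: mint, hop, yew, fir
Level 3: fern, poppy, daisy
Level 4: moss

reed ivy fig mint hop yew fir fern poppy daisy moss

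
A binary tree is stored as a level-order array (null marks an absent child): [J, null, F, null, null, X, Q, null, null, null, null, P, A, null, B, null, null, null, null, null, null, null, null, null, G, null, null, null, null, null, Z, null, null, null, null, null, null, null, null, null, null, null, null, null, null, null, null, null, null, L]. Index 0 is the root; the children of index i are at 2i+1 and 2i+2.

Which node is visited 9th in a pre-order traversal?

Pre-order visits the node, then its left subtree, then its right subtree.
Visit J.
At J: no left child.
At J: go right to F.
  Visit F.
  At F: go left to X.
    Visit X.
    At X: go left to P.
      Visit P.
      At P: no left child.
      At P: go right to G.
        Visit G.
        At G: go left to L.
          L is a leaf — visit L.
        At G: no right child.
    At X: go right to A.
      A is a leaf — visit A.
  At F: go right to Q.
    Visit Q.
    At Q: no left child.
    At Q: go right to B.
      Visit B.
      At B: no left child.
      At B: go right to Z.
        Z is a leaf — visit Z.
Full pre-order sequence: J, F, X, P, G, L, A, Q, B, Z.

B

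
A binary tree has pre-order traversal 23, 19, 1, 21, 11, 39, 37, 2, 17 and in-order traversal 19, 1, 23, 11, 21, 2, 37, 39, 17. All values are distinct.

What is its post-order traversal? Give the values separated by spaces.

The first element of pre-order is the root; it splits in-order into left and right subtrees.
Root 23: left subtree has 2 nodes {19, 1}, right has 6 {11, 21, 2, 37, 39, 17}.
  Root 19: left subtree has 0 nodes { }, right has 1 {1}.
  Root 21: left subtree has 1 node {11}, right has 4 {2, 37, 39, 17}.
    Root 39: left subtree has 2 nodes {2, 37}, right has 1 {17}.
      Root 37: left subtree has 1 node {2}, right has 0 { }.

1 19 11 2 37 17 39 21 23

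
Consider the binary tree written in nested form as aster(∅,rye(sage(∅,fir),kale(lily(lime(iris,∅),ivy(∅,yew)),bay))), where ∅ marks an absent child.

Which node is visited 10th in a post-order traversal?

Post-order visits the left subtree, then the right subtree, then the node.
At aster: no left child.
At aster: go right to rye.
  At rye: go left to sage.
    At sage: no left child.
    At sage: go right to fir.
      fir is a leaf — visit fir.
    Visit sage.
  At rye: go right to kale.
    At kale: go left to lily.
      At lily: go left to lime.
        At lime: go left to iris.
          iris is a leaf — visit iris.
        At lime: no right child.
        Visit lime.
      At lily: go right to ivy.
        At ivy: no left child.
        At ivy: go right to yew.
          yew is a leaf — visit yew.
        Visit ivy.
      Visit lily.
    At kale: go right to bay.
      bay is a leaf — visit bay.
    Visit kale.
  Visit rye.
Visit aster.
Full post-order sequence: fir, sage, iris, lime, yew, ivy, lily, bay, kale, rye, aster.

rye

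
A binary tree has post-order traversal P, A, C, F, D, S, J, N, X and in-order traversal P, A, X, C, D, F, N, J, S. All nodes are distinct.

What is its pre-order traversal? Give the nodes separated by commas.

X, A, P, N, D, C, F, J, S

The last element of post-order is the root; it splits in-order into left and right subtrees.
Root X: left subtree has 2 nodes {P, A}, right has 6 {C, D, F, N, J, S}.
  Root A: left subtree has 1 node {P}, right has 0 { }.
  Root N: left subtree has 3 nodes {C, D, F}, right has 2 {J, S}.
    Root D: left subtree has 1 node {C}, right has 1 {F}.
    Root J: left subtree has 0 nodes { }, right has 1 {S}.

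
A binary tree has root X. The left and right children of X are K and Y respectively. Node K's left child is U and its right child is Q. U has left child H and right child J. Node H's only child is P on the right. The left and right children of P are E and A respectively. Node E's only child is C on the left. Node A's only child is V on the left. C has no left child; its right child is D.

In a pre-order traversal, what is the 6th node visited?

E

Pre-order visits the node, then its left subtree, then its right subtree.
Visit X.
At X: go left to K.
  Visit K.
  At K: go left to U.
    Visit U.
    At U: go left to H.
      Visit H.
      At H: no left child.
      At H: go right to P.
        Visit P.
        At P: go left to E.
          Visit E.
          At E: go left to C.
            Visit C.
            At C: no left child.
            At C: go right to D.
              D is a leaf — visit D.
          At E: no right child.
        At P: go right to A.
          Visit A.
          At A: go left to V.
            V is a leaf — visit V.
          At A: no right child.
    At U: go right to J.
      J is a leaf — visit J.
  At K: go right to Q.
    Q is a leaf — visit Q.
At X: go right to Y.
  Y is a leaf — visit Y.
Full pre-order sequence: X, K, U, H, P, E, C, D, A, V, J, Q, Y.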